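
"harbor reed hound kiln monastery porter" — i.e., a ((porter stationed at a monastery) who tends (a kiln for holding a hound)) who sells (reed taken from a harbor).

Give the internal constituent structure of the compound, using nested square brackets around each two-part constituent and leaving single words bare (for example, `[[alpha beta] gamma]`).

The outermost head in the paraphrase is "porter" (specifically "hound kiln monastery porter"), modified by "harbor reed".
Within "harbor reed", the head is "reed" and the modifier is "harbor".
Within "hound kiln monastery porter", the head is "porter" (specifically "monastery porter") and the modifier is "hound kiln".
Within "hound kiln", the head is "kiln" and the modifier is "hound".
Within "monastery porter", the head is "porter" and the modifier is "monastery".
Putting it together: [[harbor reed] [[hound kiln] [monastery porter]]].

[[harbor reed] [[hound kiln] [monastery porter]]]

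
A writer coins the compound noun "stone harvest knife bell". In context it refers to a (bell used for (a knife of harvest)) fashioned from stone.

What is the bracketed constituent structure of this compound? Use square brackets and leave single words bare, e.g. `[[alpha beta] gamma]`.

[stone [[harvest knife] bell]]

Overall it is a kind of bell (specifically "harvest knife bell"); the modifier is "stone".
Within "harvest knife bell", the head is "bell" and the modifier is "harvest knife".
Within "harvest knife", the head is "knife" and the modifier is "harvest".
Assembled: [stone [[harvest knife] bell]].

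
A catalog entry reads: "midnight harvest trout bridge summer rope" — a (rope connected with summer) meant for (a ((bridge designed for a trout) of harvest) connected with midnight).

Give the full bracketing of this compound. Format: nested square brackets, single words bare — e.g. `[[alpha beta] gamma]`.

[[midnight [harvest [trout bridge]]] [summer rope]]

Whole compound: head "rope" (specifically "summer rope"), modifier "midnight harvest trout bridge".
"midnight harvest trout bridge" → head "bridge" (specifically "harvest trout bridge"), modifier "midnight".
"harvest trout bridge" → head "bridge" (specifically "trout bridge"), modifier "harvest".
"trout bridge" → head "bridge", modifier "trout".
"summer rope" → head "rope", modifier "summer".
So the structure is [[midnight [harvest [trout bridge]]] [summer rope]].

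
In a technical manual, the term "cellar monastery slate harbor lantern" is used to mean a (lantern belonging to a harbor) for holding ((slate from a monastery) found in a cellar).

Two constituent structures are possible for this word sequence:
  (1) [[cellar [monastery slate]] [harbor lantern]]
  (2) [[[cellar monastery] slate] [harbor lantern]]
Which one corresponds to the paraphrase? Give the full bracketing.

[[cellar [monastery slate]] [harbor lantern]]

The paraphrase's head is the "lantern" part ("harbor lantern"); its modifier is "cellar monastery slate".
That top-level split, carried through the inner groups, gives [[cellar [monastery slate]] [harbor lantern]].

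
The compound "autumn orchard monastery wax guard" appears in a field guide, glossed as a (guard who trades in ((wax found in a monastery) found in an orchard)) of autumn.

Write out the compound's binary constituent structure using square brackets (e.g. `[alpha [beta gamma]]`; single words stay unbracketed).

Overall it is a kind of guard (specifically "orchard monastery wax guard"); the modifier is "autumn".
"orchard monastery wax guard" → head "guard", modifier "orchard monastery wax".
"orchard monastery wax" → head "wax" (specifically "monastery wax"), modifier "orchard".
"monastery wax" → head "wax", modifier "monastery".
So the structure is [autumn [[orchard [monastery wax]] guard]].

[autumn [[orchard [monastery wax]] guard]]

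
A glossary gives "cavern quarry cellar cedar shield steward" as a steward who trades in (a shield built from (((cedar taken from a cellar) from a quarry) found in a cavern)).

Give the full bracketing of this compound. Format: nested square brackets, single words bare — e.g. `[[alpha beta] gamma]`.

[[[cavern [quarry [cellar cedar]]] shield] steward]

The outermost head in the paraphrase is "steward", modified by "cavern quarry cellar cedar shield".
Within "cavern quarry cellar cedar shield", the head is "shield" and the modifier is "cavern quarry cellar cedar".
Within "cavern quarry cellar cedar", the head is "cedar" (specifically "quarry cellar cedar") and the modifier is "cavern".
Within "quarry cellar cedar", the head is "cedar" (specifically "cellar cedar") and the modifier is "quarry".
Within "cellar cedar", the head is "cedar" and the modifier is "cellar".
Assembled: [[[cavern [quarry [cellar cedar]]] shield] steward].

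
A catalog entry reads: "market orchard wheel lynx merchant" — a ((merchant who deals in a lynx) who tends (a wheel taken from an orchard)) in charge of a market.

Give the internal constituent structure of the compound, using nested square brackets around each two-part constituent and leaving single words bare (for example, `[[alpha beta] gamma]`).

[market [[orchard wheel] [lynx merchant]]]

At the top level: head "merchant" (specifically "orchard wheel lynx merchant"); modifier "market".
"orchard wheel lynx merchant" → head "merchant" (specifically "lynx merchant"), modifier "orchard wheel".
"orchard wheel" → head "wheel", modifier "orchard".
"lynx merchant" → head "merchant", modifier "lynx".
So the structure is [market [[orchard wheel] [lynx merchant]]].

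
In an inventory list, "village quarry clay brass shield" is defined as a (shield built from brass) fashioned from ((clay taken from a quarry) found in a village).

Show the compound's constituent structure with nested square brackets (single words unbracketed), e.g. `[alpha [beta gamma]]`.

Whole compound: head "shield" (specifically "brass shield"), modifier "village quarry clay".
"village quarry clay" → head "clay" (specifically "quarry clay"), modifier "village".
"quarry clay" → head "clay", modifier "quarry".
"brass shield" → head "shield", modifier "brass".
So the structure is [[village [quarry clay]] [brass shield]].

[[village [quarry clay]] [brass shield]]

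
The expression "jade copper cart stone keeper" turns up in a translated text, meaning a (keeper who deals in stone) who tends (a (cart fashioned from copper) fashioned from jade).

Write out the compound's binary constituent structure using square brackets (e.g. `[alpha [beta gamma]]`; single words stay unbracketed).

The outermost head in the paraphrase is "keeper" (specifically "stone keeper"), modified by "jade copper cart".
Inside "jade copper cart": head "cart" (specifically "copper cart"), modifier "jade".
Inside "copper cart": head "cart", modifier "copper".
Inside "stone keeper": head "keeper", modifier "stone".
Putting it together: [[jade [copper cart]] [stone keeper]].

[[jade [copper cart]] [stone keeper]]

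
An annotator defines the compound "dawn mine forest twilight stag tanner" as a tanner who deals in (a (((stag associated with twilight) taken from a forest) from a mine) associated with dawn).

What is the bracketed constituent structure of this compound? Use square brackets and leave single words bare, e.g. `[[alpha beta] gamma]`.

[[dawn [mine [forest [twilight stag]]]] tanner]

At the top level: head "tanner"; modifier "dawn mine forest twilight stag".
Inside "dawn mine forest twilight stag": head "stag" (specifically "mine forest twilight stag"), modifier "dawn".
Inside "mine forest twilight stag": head "stag" (specifically "forest twilight stag"), modifier "mine".
Inside "forest twilight stag": head "stag" (specifically "twilight stag"), modifier "forest".
Inside "twilight stag": head "stag", modifier "twilight".
Putting it together: [[dawn [mine [forest [twilight stag]]]] tanner].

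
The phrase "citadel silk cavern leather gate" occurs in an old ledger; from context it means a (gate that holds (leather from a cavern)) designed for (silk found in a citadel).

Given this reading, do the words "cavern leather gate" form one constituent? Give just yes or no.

The paraphrase groups the words so that "cavern leather gate" is one unit: it corresponds to a single parenthesized sub-phrase.
The full structure is [[citadel silk] [[cavern leather] gate]], in which [cavern leather gate] is a constituent.

yes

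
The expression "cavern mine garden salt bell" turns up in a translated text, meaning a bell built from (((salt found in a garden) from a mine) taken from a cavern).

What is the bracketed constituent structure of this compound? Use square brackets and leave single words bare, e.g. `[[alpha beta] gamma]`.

Overall it is a kind of bell; the modifier is "cavern mine garden salt".
Inside "cavern mine garden salt": head "salt" (specifically "mine garden salt"), modifier "cavern".
Inside "mine garden salt": head "salt" (specifically "garden salt"), modifier "mine".
Inside "garden salt": head "salt", modifier "garden".
Assembled: [[cavern [mine [garden salt]]] bell].

[[cavern [mine [garden salt]]] bell]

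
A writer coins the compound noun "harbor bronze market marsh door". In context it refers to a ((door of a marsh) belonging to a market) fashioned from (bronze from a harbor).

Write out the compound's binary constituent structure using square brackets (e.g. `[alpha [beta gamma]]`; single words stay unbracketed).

[[harbor bronze] [market [marsh door]]]

At the top level: head "door" (specifically "market marsh door"); modifier "harbor bronze".
"harbor bronze" → head "bronze", modifier "harbor".
"market marsh door" → head "door" (specifically "marsh door"), modifier "market".
"marsh door" → head "door", modifier "marsh".
Putting it together: [[harbor bronze] [market [marsh door]]].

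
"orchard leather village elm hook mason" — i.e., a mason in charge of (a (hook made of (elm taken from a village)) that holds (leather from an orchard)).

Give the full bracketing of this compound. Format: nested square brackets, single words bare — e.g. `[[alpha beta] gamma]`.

[[[orchard leather] [[village elm] hook]] mason]

At the top level: head "mason"; modifier "orchard leather village elm hook".
Within "orchard leather village elm hook", the head is "hook" (specifically "village elm hook") and the modifier is "orchard leather".
Within "orchard leather", the head is "leather" and the modifier is "orchard".
Within "village elm hook", the head is "hook" and the modifier is "village elm".
Within "village elm", the head is "elm" and the modifier is "village".
So the structure is [[[orchard leather] [[village elm] hook]] mason].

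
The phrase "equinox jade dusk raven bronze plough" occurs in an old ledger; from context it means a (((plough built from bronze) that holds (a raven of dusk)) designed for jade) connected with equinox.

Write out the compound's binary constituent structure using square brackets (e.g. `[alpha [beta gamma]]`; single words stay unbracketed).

Whole compound: head "plough" (specifically "jade dusk raven bronze plough"), modifier "equinox".
"jade dusk raven bronze plough" → head "plough" (specifically "dusk raven bronze plough"), modifier "jade".
"dusk raven bronze plough" → head "plough" (specifically "bronze plough"), modifier "dusk raven".
"dusk raven" → head "raven", modifier "dusk".
"bronze plough" → head "plough", modifier "bronze".
So the structure is [equinox [jade [[dusk raven] [bronze plough]]]].

[equinox [jade [[dusk raven] [bronze plough]]]]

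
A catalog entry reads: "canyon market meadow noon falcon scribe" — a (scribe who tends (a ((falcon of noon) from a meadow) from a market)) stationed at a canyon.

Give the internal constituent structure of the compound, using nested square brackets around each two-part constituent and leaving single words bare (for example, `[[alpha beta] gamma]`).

Whole compound: head "scribe" (specifically "market meadow noon falcon scribe"), modifier "canyon".
"market meadow noon falcon scribe" → head "scribe", modifier "market meadow noon falcon".
"market meadow noon falcon" → head "falcon" (specifically "meadow noon falcon"), modifier "market".
"meadow noon falcon" → head "falcon" (specifically "noon falcon"), modifier "meadow".
"noon falcon" → head "falcon", modifier "noon".
Assembled: [canyon [[market [meadow [noon falcon]]] scribe]].

[canyon [[market [meadow [noon falcon]]] scribe]]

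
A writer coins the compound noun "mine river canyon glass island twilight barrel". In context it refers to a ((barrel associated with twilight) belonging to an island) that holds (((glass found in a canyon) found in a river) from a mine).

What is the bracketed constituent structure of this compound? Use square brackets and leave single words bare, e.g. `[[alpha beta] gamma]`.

[[mine [river [canyon glass]]] [island [twilight barrel]]]

Overall it is a kind of barrel (specifically "island twilight barrel"); the modifier is "mine river canyon glass".
"mine river canyon glass" → head "glass" (specifically "river canyon glass"), modifier "mine".
"river canyon glass" → head "glass" (specifically "canyon glass"), modifier "river".
"canyon glass" → head "glass", modifier "canyon".
"island twilight barrel" → head "barrel" (specifically "twilight barrel"), modifier "island".
"twilight barrel" → head "barrel", modifier "twilight".
So the structure is [[mine [river [canyon glass]]] [island [twilight barrel]]].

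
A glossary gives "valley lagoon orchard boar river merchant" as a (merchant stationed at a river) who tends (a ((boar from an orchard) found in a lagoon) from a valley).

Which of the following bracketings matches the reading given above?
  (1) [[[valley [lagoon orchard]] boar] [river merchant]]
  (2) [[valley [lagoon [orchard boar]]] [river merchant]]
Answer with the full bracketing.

The paraphrase's head is the "merchant" part ("river merchant"); its modifier is "valley lagoon orchard boar".
That top-level split, carried through the inner groups, gives [[valley [lagoon [orchard boar]]] [river merchant]].

[[valley [lagoon [orchard boar]]] [river merchant]]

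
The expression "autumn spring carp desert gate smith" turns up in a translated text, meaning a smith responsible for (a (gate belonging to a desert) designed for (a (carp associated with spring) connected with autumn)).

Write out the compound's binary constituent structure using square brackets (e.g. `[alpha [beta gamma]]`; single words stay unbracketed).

The outermost head in the paraphrase is "smith", modified by "autumn spring carp desert gate".
Inside "autumn spring carp desert gate": head "gate" (specifically "desert gate"), modifier "autumn spring carp".
Inside "autumn spring carp": head "carp" (specifically "spring carp"), modifier "autumn".
Inside "spring carp": head "carp", modifier "spring".
Inside "desert gate": head "gate", modifier "desert".
Putting it together: [[[autumn [spring carp]] [desert gate]] smith].

[[[autumn [spring carp]] [desert gate]] smith]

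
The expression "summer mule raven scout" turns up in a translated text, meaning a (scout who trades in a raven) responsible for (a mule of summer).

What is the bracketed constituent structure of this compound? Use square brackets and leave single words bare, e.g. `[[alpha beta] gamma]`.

The outermost head in the paraphrase is "scout" (specifically "raven scout"), modified by "summer mule".
"summer mule" → head "mule", modifier "summer".
"raven scout" → head "scout", modifier "raven".
Putting it together: [[summer mule] [raven scout]].

[[summer mule] [raven scout]]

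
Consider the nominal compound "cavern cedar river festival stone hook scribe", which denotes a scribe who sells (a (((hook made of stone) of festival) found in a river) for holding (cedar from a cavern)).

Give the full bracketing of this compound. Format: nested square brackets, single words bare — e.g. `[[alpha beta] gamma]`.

The outermost head in the paraphrase is "scribe", modified by "cavern cedar river festival stone hook".
"cavern cedar river festival stone hook" → head "hook" (specifically "river festival stone hook"), modifier "cavern cedar".
"cavern cedar" → head "cedar", modifier "cavern".
"river festival stone hook" → head "hook" (specifically "festival stone hook"), modifier "river".
"festival stone hook" → head "hook" (specifically "stone hook"), modifier "festival".
"stone hook" → head "hook", modifier "stone".
So the structure is [[[cavern cedar] [river [festival [stone hook]]]] scribe].

[[[cavern cedar] [river [festival [stone hook]]]] scribe]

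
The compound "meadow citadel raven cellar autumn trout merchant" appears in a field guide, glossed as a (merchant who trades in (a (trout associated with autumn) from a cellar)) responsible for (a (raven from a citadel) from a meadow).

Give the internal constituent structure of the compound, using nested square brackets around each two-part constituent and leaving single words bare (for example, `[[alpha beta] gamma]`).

[[meadow [citadel raven]] [[cellar [autumn trout]] merchant]]

The outermost head in the paraphrase is "merchant" (specifically "cellar autumn trout merchant"), modified by "meadow citadel raven".
Within "meadow citadel raven", the head is "raven" (specifically "citadel raven") and the modifier is "meadow".
Within "citadel raven", the head is "raven" and the modifier is "citadel".
Within "cellar autumn trout merchant", the head is "merchant" and the modifier is "cellar autumn trout".
Within "cellar autumn trout", the head is "trout" (specifically "autumn trout") and the modifier is "cellar".
Within "autumn trout", the head is "trout" and the modifier is "autumn".
So the structure is [[meadow [citadel raven]] [[cellar [autumn trout]] merchant]].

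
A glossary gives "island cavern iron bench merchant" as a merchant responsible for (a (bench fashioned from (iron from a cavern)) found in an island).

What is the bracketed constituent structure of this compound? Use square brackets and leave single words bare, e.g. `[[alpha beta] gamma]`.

[[island [[cavern iron] bench]] merchant]

At the top level: head "merchant"; modifier "island cavern iron bench".
Inside "island cavern iron bench": head "bench" (specifically "cavern iron bench"), modifier "island".
Inside "cavern iron bench": head "bench", modifier "cavern iron".
Inside "cavern iron": head "iron", modifier "cavern".
So the structure is [[island [[cavern iron] bench]] merchant].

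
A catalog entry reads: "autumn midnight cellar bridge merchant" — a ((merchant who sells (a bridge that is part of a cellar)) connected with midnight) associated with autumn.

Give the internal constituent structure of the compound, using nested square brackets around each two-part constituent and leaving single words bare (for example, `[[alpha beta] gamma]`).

Overall it is a kind of merchant (specifically "midnight cellar bridge merchant"); the modifier is "autumn".
Inside "midnight cellar bridge merchant": head "merchant" (specifically "cellar bridge merchant"), modifier "midnight".
Inside "cellar bridge merchant": head "merchant", modifier "cellar bridge".
Inside "cellar bridge": head "bridge", modifier "cellar".
So the structure is [autumn [midnight [[cellar bridge] merchant]]].

[autumn [midnight [[cellar bridge] merchant]]]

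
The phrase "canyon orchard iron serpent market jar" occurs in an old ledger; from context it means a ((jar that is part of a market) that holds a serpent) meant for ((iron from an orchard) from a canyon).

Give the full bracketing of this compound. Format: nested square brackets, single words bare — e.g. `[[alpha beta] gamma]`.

[[canyon [orchard iron]] [serpent [market jar]]]

The outermost head in the paraphrase is "jar" (specifically "serpent market jar"), modified by "canyon orchard iron".
"canyon orchard iron" → head "iron" (specifically "orchard iron"), modifier "canyon".
"orchard iron" → head "iron", modifier "orchard".
"serpent market jar" → head "jar" (specifically "market jar"), modifier "serpent".
"market jar" → head "jar", modifier "market".
Assembled: [[canyon [orchard iron]] [serpent [market jar]]].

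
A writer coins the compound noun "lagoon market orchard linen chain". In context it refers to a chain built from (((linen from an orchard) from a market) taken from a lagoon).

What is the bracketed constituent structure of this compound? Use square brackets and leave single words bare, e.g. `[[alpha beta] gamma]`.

Overall it is a kind of chain; the modifier is "lagoon market orchard linen".
Within "lagoon market orchard linen", the head is "linen" (specifically "market orchard linen") and the modifier is "lagoon".
Within "market orchard linen", the head is "linen" (specifically "orchard linen") and the modifier is "market".
Within "orchard linen", the head is "linen" and the modifier is "orchard".
Putting it together: [[lagoon [market [orchard linen]]] chain].

[[lagoon [market [orchard linen]]] chain]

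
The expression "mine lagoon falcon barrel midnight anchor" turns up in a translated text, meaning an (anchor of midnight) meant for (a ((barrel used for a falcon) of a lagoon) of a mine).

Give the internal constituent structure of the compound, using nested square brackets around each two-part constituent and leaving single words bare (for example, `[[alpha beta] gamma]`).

The outermost head in the paraphrase is "anchor" (specifically "midnight anchor"), modified by "mine lagoon falcon barrel".
Within "mine lagoon falcon barrel", the head is "barrel" (specifically "lagoon falcon barrel") and the modifier is "mine".
Within "lagoon falcon barrel", the head is "barrel" (specifically "falcon barrel") and the modifier is "lagoon".
Within "falcon barrel", the head is "barrel" and the modifier is "falcon".
Within "midnight anchor", the head is "anchor" and the modifier is "midnight".
Assembled: [[mine [lagoon [falcon barrel]]] [midnight anchor]].

[[mine [lagoon [falcon barrel]]] [midnight anchor]]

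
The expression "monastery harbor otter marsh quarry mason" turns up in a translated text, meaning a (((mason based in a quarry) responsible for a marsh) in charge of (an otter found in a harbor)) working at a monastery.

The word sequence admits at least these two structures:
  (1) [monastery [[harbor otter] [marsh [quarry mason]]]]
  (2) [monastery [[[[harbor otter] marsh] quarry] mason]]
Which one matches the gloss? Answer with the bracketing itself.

The paraphrase's head is the "mason" part ("harbor otter marsh quarry mason"); its modifier is "monastery".
That top-level split, carried through the inner groups, gives [monastery [[harbor otter] [marsh [quarry mason]]]].

[monastery [[harbor otter] [marsh [quarry mason]]]]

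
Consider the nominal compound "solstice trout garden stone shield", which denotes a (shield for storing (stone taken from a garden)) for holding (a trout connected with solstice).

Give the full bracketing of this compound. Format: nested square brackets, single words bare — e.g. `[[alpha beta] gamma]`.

[[solstice trout] [[garden stone] shield]]

Overall it is a kind of shield (specifically "garden stone shield"); the modifier is "solstice trout".
Inside "solstice trout": head "trout", modifier "solstice".
Inside "garden stone shield": head "shield", modifier "garden stone".
Inside "garden stone": head "stone", modifier "garden".
So the structure is [[solstice trout] [[garden stone] shield]].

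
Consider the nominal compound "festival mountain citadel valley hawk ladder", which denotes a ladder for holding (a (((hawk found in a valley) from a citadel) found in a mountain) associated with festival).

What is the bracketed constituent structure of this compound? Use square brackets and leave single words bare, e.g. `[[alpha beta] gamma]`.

The outermost head in the paraphrase is "ladder", modified by "festival mountain citadel valley hawk".
"festival mountain citadel valley hawk" → head "hawk" (specifically "mountain citadel valley hawk"), modifier "festival".
"mountain citadel valley hawk" → head "hawk" (specifically "citadel valley hawk"), modifier "mountain".
"citadel valley hawk" → head "hawk" (specifically "valley hawk"), modifier "citadel".
"valley hawk" → head "hawk", modifier "valley".
Putting it together: [[festival [mountain [citadel [valley hawk]]]] ladder].

[[festival [mountain [citadel [valley hawk]]]] ladder]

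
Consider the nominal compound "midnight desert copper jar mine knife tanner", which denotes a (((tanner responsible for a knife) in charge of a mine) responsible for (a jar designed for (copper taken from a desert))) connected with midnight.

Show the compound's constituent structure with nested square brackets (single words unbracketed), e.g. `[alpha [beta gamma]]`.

[midnight [[[desert copper] jar] [mine [knife tanner]]]]

The outermost head in the paraphrase is "tanner" (specifically "desert copper jar mine knife tanner"), modified by "midnight".
"desert copper jar mine knife tanner" → head "tanner" (specifically "mine knife tanner"), modifier "desert copper jar".
"desert copper jar" → head "jar", modifier "desert copper".
"desert copper" → head "copper", modifier "desert".
"mine knife tanner" → head "tanner" (specifically "knife tanner"), modifier "mine".
"knife tanner" → head "tanner", modifier "knife".
So the structure is [midnight [[[desert copper] jar] [mine [knife tanner]]]].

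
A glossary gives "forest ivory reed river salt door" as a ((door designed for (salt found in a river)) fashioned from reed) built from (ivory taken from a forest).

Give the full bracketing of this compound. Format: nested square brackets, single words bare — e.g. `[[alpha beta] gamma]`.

The outermost head in the paraphrase is "door" (specifically "reed river salt door"), modified by "forest ivory".
Inside "forest ivory": head "ivory", modifier "forest".
Inside "reed river salt door": head "door" (specifically "river salt door"), modifier "reed".
Inside "river salt door": head "door", modifier "river salt".
Inside "river salt": head "salt", modifier "river".
Assembled: [[forest ivory] [reed [[river salt] door]]].

[[forest ivory] [reed [[river salt] door]]]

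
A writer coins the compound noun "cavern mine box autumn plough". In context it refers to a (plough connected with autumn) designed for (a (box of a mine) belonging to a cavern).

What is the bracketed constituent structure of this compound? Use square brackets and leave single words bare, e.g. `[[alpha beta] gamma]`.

Overall it is a kind of plough (specifically "autumn plough"); the modifier is "cavern mine box".
"cavern mine box" → head "box" (specifically "mine box"), modifier "cavern".
"mine box" → head "box", modifier "mine".
"autumn plough" → head "plough", modifier "autumn".
Assembled: [[cavern [mine box]] [autumn plough]].

[[cavern [mine box]] [autumn plough]]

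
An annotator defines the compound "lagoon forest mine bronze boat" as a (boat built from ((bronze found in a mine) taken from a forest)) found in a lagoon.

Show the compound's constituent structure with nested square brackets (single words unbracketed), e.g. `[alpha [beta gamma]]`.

Whole compound: head "boat" (specifically "forest mine bronze boat"), modifier "lagoon".
"forest mine bronze boat" → head "boat", modifier "forest mine bronze".
"forest mine bronze" → head "bronze" (specifically "mine bronze"), modifier "forest".
"mine bronze" → head "bronze", modifier "mine".
Assembled: [lagoon [[forest [mine bronze]] boat]].

[lagoon [[forest [mine bronze]] boat]]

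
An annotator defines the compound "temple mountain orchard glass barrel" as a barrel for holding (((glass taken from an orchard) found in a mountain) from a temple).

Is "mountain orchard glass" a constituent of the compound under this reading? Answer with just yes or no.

yes

The paraphrase groups the words so that "mountain orchard glass" is one unit: it corresponds to a single parenthesized sub-phrase.
The full structure is [[temple [mountain [orchard glass]]] barrel], in which [mountain orchard glass] is a constituent.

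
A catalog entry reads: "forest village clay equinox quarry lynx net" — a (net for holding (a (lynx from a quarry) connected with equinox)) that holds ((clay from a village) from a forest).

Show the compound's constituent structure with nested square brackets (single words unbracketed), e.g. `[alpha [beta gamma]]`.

[[forest [village clay]] [[equinox [quarry lynx]] net]]

The outermost head in the paraphrase is "net" (specifically "equinox quarry lynx net"), modified by "forest village clay".
Within "forest village clay", the head is "clay" (specifically "village clay") and the modifier is "forest".
Within "village clay", the head is "clay" and the modifier is "village".
Within "equinox quarry lynx net", the head is "net" and the modifier is "equinox quarry lynx".
Within "equinox quarry lynx", the head is "lynx" (specifically "quarry lynx") and the modifier is "equinox".
Within "quarry lynx", the head is "lynx" and the modifier is "quarry".
Putting it together: [[forest [village clay]] [[equinox [quarry lynx]] net]].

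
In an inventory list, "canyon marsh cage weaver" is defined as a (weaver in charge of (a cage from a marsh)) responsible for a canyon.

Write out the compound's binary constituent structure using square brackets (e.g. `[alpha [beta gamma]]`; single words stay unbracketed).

[canyon [[marsh cage] weaver]]

Overall it is a kind of weaver (specifically "marsh cage weaver"); the modifier is "canyon".
Within "marsh cage weaver", the head is "weaver" and the modifier is "marsh cage".
Within "marsh cage", the head is "cage" and the modifier is "marsh".
So the structure is [canyon [[marsh cage] weaver]].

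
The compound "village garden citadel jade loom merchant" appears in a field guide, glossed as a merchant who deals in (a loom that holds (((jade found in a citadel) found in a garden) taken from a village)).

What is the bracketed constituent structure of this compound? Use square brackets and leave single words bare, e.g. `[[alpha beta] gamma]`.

At the top level: head "merchant"; modifier "village garden citadel jade loom".
Inside "village garden citadel jade loom": head "loom", modifier "village garden citadel jade".
Inside "village garden citadel jade": head "jade" (specifically "garden citadel jade"), modifier "village".
Inside "garden citadel jade": head "jade" (specifically "citadel jade"), modifier "garden".
Inside "citadel jade": head "jade", modifier "citadel".
So the structure is [[[village [garden [citadel jade]]] loom] merchant].

[[[village [garden [citadel jade]]] loom] merchant]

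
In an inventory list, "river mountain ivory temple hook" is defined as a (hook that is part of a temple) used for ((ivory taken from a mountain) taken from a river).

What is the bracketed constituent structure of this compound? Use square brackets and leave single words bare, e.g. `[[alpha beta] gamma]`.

[[river [mountain ivory]] [temple hook]]

Whole compound: head "hook" (specifically "temple hook"), modifier "river mountain ivory".
Inside "river mountain ivory": head "ivory" (specifically "mountain ivory"), modifier "river".
Inside "mountain ivory": head "ivory", modifier "mountain".
Inside "temple hook": head "hook", modifier "temple".
Putting it together: [[river [mountain ivory]] [temple hook]].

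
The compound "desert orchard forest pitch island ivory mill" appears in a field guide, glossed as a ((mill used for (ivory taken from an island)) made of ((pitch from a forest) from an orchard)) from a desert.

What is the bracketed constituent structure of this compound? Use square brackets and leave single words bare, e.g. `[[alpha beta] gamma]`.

[desert [[orchard [forest pitch]] [[island ivory] mill]]]

The outermost head in the paraphrase is "mill" (specifically "orchard forest pitch island ivory mill"), modified by "desert".
"orchard forest pitch island ivory mill" → head "mill" (specifically "island ivory mill"), modifier "orchard forest pitch".
"orchard forest pitch" → head "pitch" (specifically "forest pitch"), modifier "orchard".
"forest pitch" → head "pitch", modifier "forest".
"island ivory mill" → head "mill", modifier "island ivory".
"island ivory" → head "ivory", modifier "island".
Assembled: [desert [[orchard [forest pitch]] [[island ivory] mill]]].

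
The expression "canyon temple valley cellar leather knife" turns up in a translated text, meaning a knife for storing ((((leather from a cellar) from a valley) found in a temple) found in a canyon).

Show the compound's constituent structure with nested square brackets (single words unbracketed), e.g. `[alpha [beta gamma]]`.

[[canyon [temple [valley [cellar leather]]]] knife]

Overall it is a kind of knife; the modifier is "canyon temple valley cellar leather".
Inside "canyon temple valley cellar leather": head "leather" (specifically "temple valley cellar leather"), modifier "canyon".
Inside "temple valley cellar leather": head "leather" (specifically "valley cellar leather"), modifier "temple".
Inside "valley cellar leather": head "leather" (specifically "cellar leather"), modifier "valley".
Inside "cellar leather": head "leather", modifier "cellar".
Assembled: [[canyon [temple [valley [cellar leather]]]] knife].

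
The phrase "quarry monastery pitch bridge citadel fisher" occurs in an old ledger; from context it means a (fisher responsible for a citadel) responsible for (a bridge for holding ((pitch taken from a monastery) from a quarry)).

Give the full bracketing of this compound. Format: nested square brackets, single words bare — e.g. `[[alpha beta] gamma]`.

Whole compound: head "fisher" (specifically "citadel fisher"), modifier "quarry monastery pitch bridge".
Within "quarry monastery pitch bridge", the head is "bridge" and the modifier is "quarry monastery pitch".
Within "quarry monastery pitch", the head is "pitch" (specifically "monastery pitch") and the modifier is "quarry".
Within "monastery pitch", the head is "pitch" and the modifier is "monastery".
Within "citadel fisher", the head is "fisher" and the modifier is "citadel".
Putting it together: [[[quarry [monastery pitch]] bridge] [citadel fisher]].

[[[quarry [monastery pitch]] bridge] [citadel fisher]]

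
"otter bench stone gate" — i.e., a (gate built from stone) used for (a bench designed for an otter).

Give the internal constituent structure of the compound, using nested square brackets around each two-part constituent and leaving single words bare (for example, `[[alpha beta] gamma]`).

Whole compound: head "gate" (specifically "stone gate"), modifier "otter bench".
Within "otter bench", the head is "bench" and the modifier is "otter".
Within "stone gate", the head is "gate" and the modifier is "stone".
So the structure is [[otter bench] [stone gate]].

[[otter bench] [stone gate]]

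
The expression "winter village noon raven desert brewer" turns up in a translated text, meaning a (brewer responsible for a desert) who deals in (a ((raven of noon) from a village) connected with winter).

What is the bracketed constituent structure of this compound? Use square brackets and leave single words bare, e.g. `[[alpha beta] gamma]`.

At the top level: head "brewer" (specifically "desert brewer"); modifier "winter village noon raven".
Inside "winter village noon raven": head "raven" (specifically "village noon raven"), modifier "winter".
Inside "village noon raven": head "raven" (specifically "noon raven"), modifier "village".
Inside "noon raven": head "raven", modifier "noon".
Inside "desert brewer": head "brewer", modifier "desert".
So the structure is [[winter [village [noon raven]]] [desert brewer]].

[[winter [village [noon raven]]] [desert brewer]]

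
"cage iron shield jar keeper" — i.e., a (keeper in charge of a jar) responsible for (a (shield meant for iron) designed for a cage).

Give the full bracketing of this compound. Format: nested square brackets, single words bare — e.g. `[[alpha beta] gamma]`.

[[cage [iron shield]] [jar keeper]]

Overall it is a kind of keeper (specifically "jar keeper"); the modifier is "cage iron shield".
Within "cage iron shield", the head is "shield" (specifically "iron shield") and the modifier is "cage".
Within "iron shield", the head is "shield" and the modifier is "iron".
Within "jar keeper", the head is "keeper" and the modifier is "jar".
Putting it together: [[cage [iron shield]] [jar keeper]].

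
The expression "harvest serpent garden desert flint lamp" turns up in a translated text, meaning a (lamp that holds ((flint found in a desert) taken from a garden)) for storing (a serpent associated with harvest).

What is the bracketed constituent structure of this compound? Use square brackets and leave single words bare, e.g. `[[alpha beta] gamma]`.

Overall it is a kind of lamp (specifically "garden desert flint lamp"); the modifier is "harvest serpent".
"harvest serpent" → head "serpent", modifier "harvest".
"garden desert flint lamp" → head "lamp", modifier "garden desert flint".
"garden desert flint" → head "flint" (specifically "desert flint"), modifier "garden".
"desert flint" → head "flint", modifier "desert".
Putting it together: [[harvest serpent] [[garden [desert flint]] lamp]].

[[harvest serpent] [[garden [desert flint]] lamp]]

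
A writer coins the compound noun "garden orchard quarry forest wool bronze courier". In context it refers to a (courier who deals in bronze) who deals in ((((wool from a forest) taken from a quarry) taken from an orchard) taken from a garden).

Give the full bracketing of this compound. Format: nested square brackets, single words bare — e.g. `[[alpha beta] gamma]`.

At the top level: head "courier" (specifically "bronze courier"); modifier "garden orchard quarry forest wool".
"garden orchard quarry forest wool" → head "wool" (specifically "orchard quarry forest wool"), modifier "garden".
"orchard quarry forest wool" → head "wool" (specifically "quarry forest wool"), modifier "orchard".
"quarry forest wool" → head "wool" (specifically "forest wool"), modifier "quarry".
"forest wool" → head "wool", modifier "forest".
"bronze courier" → head "courier", modifier "bronze".
So the structure is [[garden [orchard [quarry [forest wool]]]] [bronze courier]].

[[garden [orchard [quarry [forest wool]]]] [bronze courier]]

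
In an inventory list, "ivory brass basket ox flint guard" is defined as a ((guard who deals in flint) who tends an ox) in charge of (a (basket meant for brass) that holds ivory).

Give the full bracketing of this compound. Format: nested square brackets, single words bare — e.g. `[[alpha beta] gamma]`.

The outermost head in the paraphrase is "guard" (specifically "ox flint guard"), modified by "ivory brass basket".
Within "ivory brass basket", the head is "basket" (specifically "brass basket") and the modifier is "ivory".
Within "brass basket", the head is "basket" and the modifier is "brass".
Within "ox flint guard", the head is "guard" (specifically "flint guard") and the modifier is "ox".
Within "flint guard", the head is "guard" and the modifier is "flint".
Putting it together: [[ivory [brass basket]] [ox [flint guard]]].

[[ivory [brass basket]] [ox [flint guard]]]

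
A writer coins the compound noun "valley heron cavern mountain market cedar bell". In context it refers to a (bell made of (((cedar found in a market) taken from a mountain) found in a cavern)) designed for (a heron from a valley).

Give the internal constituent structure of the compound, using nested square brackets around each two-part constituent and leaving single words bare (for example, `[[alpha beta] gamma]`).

[[valley heron] [[cavern [mountain [market cedar]]] bell]]

The outermost head in the paraphrase is "bell" (specifically "cavern mountain market cedar bell"), modified by "valley heron".
Inside "valley heron": head "heron", modifier "valley".
Inside "cavern mountain market cedar bell": head "bell", modifier "cavern mountain market cedar".
Inside "cavern mountain market cedar": head "cedar" (specifically "mountain market cedar"), modifier "cavern".
Inside "mountain market cedar": head "cedar" (specifically "market cedar"), modifier "mountain".
Inside "market cedar": head "cedar", modifier "market".
So the structure is [[valley heron] [[cavern [mountain [market cedar]]] bell]].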